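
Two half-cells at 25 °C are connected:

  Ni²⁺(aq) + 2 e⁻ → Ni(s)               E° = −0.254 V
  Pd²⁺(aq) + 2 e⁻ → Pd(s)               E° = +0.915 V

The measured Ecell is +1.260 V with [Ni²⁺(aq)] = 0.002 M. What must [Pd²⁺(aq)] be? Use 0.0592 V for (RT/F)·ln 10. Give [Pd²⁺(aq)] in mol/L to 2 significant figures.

Pd²⁺/Pd is the cathode (higher E°); E°cell = +0.915 − (−0.254) = +1.169 V with n = 2.
Since E = E° − (0.0592/n)·log Q, log Q = n(E° − E)/0.0592 = −3.074.
The balanced reaction is Pd²⁺(aq) + Ni(s) → Pd(s) + Ni²⁺(aq), so Q = [Ni²⁺(aq)] / [Pd²⁺(aq)].
Isolating [Pd²⁺(aq)] in Q = 10^{−3.074} yields log [Pd²⁺(aq)] = 0.375, i.e. 2.4 M.

2.4 M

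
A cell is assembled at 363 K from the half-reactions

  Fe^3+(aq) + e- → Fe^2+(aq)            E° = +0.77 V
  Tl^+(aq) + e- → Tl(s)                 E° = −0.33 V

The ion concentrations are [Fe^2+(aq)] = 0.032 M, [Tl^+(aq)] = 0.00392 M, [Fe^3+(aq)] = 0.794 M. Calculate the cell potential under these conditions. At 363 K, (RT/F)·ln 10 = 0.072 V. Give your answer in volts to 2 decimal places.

Since E°(Fe³⁺/Fe²⁺) > E°(Tl⁺/Tl), Fe³⁺/Fe²⁺ serves as the cathode.
E°cell = +0.77 − (−0.33) = +1.10 V, with n = 1 electron transferred.
The balanced reaction is Fe^3+(aq) + Tl(s) → Fe^2+(aq) + Tl^+(aq), so Q = ([Fe^2+(aq)]·[Tl^+(aq)]) / [Fe^3+(aq)] = 0.000158 and log Q = −3.801.
E = E° − (0.072/n)·log Q = +1.10 − (0.072/1)(−3.801) = +1.37 V.

+1.37 V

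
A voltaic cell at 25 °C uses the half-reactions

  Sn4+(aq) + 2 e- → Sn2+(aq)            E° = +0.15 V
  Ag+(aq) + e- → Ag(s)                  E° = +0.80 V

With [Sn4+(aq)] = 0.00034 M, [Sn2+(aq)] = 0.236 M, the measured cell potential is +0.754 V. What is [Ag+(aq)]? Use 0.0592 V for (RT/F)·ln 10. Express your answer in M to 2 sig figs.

With Ag⁺/Ag at the cathode and Sn⁴⁺/Sn²⁺ at the anode, E°cell = +0.80 − (+0.15) = +0.65 V (n = 2).
Since E = E° − (0.0592/n)·log Q, log Q = n(E° − E)/0.0592 = −3.514.
The balanced reaction is 2 Ag+(aq) + Sn2+(aq) → 2 Ag(s) + Sn4+(aq), so Q = [Sn4+(aq)] / ([Ag+(aq)]^2·[Sn2+(aq)]).
Solving for the unknown gives log [Ag+(aq)] = 0.336, so [Ag+(aq)] ≈ 2.2 M.

2.2 M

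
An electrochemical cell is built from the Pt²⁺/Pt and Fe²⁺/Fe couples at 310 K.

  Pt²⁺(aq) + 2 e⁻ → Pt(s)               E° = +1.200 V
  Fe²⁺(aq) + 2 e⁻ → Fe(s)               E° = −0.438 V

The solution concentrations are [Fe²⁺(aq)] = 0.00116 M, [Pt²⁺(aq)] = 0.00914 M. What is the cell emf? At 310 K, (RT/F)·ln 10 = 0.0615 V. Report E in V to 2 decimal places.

The Pt²⁺/Pt couple has the more positive E°, so it is the cathode; Fe²⁺/Fe is the anode.
E°cell = E°cat − E°an = +1.200 − (−0.438) = +1.638 V; n = 2.
Balancing gives Pt²⁺(aq) + Fe(s) → Pt(s) + Fe²⁺(aq); hence Q = [Fe²⁺(aq)] / [Pt²⁺(aq)] = 0.127 (log Q = −0.896).
By the Nernst equation, E = +1.638 − (0.0615/2)·(−0.896) = +1.67 V.

+1.67 V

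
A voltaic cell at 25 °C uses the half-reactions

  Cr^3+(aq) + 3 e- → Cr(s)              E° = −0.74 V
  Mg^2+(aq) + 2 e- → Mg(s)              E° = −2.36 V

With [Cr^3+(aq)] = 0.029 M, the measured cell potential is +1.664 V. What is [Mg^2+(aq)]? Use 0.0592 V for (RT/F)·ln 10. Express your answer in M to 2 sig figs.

0.0031 M

With Cr³⁺/Cr at the cathode and Mg²⁺/Mg at the anode, E°cell = −0.74 − (−2.36) = +1.62 V (n = 6).
Since E = E° − (0.0592/n)·log Q, log Q = n(E° − E)/0.0592 = −4.459.
Balancing electrons gives 2 Cr^3+(aq) + 3 Mg(s) → 2 Cr(s) + 3 Mg^2+(aq); thus Q = [Mg^2+(aq)]^3 / [Cr^3+(aq)]^2.
Substituting the known concentrations and solving, log [Mg^2+(aq)] = −2.511 and [Mg^2+(aq)] = 0.0031 M.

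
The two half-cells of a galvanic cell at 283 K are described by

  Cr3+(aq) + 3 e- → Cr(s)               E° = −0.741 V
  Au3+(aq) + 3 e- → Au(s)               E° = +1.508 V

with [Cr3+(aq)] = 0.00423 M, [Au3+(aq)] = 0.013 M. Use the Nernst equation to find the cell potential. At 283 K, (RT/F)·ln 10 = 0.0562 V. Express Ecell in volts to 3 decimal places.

+2.258 V

Since E°(Au³⁺/Au) > E°(Cr³⁺/Cr), Au³⁺/Au serves as the cathode.
E°cell = E°cat − E°an = +1.508 − (−0.741) = +2.249 V; n = 3.
The balanced reaction is Au3+(aq) + Cr(s) → Au(s) + Cr3+(aq), so Q = [Cr3+(aq)] / [Au3+(aq)] = 0.325 and log Q = −0.488.
By the Nernst equation, E = +2.249 − (0.0562/3)·(−0.488) = +2.258 V.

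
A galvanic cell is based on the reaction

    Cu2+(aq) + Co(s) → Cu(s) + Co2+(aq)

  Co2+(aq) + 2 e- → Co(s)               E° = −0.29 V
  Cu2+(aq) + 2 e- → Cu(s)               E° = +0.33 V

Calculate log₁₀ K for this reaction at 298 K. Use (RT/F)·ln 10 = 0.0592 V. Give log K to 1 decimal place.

log K = 20.9

The Cu²⁺/Cu couple is reduced (cathode); E°cell = +0.33 − (−0.29) = +0.62 V with n = 2.
At equilibrium E = 0, so log K = nE°cell / 0.0592 = (2)(+0.62) / 0.0592 = 20.9.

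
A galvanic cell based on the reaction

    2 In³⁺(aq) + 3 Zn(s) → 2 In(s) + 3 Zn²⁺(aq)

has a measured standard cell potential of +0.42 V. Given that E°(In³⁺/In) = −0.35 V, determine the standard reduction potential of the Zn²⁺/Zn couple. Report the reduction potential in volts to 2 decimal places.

In the reaction as written the In³⁺/In couple is reduced (cathode) and Zn²⁺/Zn is oxidized (anode), so E°cell = E°(In³⁺/In) − E°(Zn²⁺/Zn).
E°(Zn²⁺/Zn) = E°(cathode) − E°cell = −0.35 − (+0.42) = −0.77 V.

−0.77 V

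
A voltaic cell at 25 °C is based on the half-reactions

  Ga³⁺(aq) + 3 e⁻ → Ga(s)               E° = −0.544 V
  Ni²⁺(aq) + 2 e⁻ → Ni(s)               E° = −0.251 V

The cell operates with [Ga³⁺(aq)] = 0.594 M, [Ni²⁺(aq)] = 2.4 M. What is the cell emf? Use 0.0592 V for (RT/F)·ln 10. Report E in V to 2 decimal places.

The Ni²⁺/Ni couple has the more positive E°, so it is the cathode; Ga³⁺/Ga is the anode.
E°cell = −0.251 − (−0.544) = +0.293 V, with n = 6 electrons transferred.
The balanced reaction is 3 Ni²⁺(aq) + 2 Ga(s) → 3 Ni(s) + 2 Ga³⁺(aq), so Q = [Ga³⁺(aq)]^2 / [Ni²⁺(aq)]^3 = 0.0255 and log Q = −1.593.
E = E° − (0.0592/n)·log Q = +0.293 − (0.0592/6)(−1.593) = +0.31 V.

+0.31 V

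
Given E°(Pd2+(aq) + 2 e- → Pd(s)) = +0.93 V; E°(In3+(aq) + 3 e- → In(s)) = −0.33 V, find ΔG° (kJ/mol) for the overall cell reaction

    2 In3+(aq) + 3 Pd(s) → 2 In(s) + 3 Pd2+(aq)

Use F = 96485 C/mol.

+729 kJ/mol

In the reaction as written In3+(aq) is reduced, so the In³⁺/In couple is the cathode and Pd²⁺/Pd is the anode.
E°cell = −0.33 − (+0.93) = −1.26 V; balancing electrons gives n = 6.
ΔG° = −nFE°cell = −(6)(96485)(−1.26) J/mol = +729 kJ/mol.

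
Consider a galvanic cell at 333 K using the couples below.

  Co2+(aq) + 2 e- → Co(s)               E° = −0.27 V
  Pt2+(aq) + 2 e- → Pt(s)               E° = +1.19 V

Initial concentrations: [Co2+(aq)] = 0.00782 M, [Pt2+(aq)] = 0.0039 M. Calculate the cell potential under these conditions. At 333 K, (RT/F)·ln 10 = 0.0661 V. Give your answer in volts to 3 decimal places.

Pt²⁺/Pt is reduced (cathode, E° = +1.19 V) and Co²⁺/Co is oxidized (anode).
The standard potential is +1.19 − (−0.27) = +1.46 V and the balanced reaction transfers n = 2 electrons.
The balanced reaction is Pt2+(aq) + Co(s) → Pt(s) + Co2+(aq), so Q = [Co2+(aq)] / [Pt2+(aq)] = 2.01 and log Q = 0.302.
By the Nernst equation, E = +1.46 − (0.0661/2)·(0.302) = +1.450 V.

+1.450 V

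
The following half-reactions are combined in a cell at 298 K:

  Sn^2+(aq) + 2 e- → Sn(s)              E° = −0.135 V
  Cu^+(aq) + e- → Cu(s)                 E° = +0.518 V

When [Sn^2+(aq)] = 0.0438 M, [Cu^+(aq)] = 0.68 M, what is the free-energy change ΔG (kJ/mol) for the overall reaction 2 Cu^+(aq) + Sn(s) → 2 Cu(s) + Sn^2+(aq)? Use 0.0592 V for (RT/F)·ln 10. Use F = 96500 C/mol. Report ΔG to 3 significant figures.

−132 kJ/mol

E°cell = +0.518 − (−0.135) = +0.653 V; the balanced reaction transfers n = 2 electrons.
Q = [Sn^2+(aq)] / [Cu^+(aq)]^2 = 0.0947, so log Q = −1.024 and E = +0.653 − (0.0592/2)(−1.024) = +0.6833 V.
Then ΔG = −nFE = −2 × 96500 × +0.6833 J/mol = −132 kJ/mol.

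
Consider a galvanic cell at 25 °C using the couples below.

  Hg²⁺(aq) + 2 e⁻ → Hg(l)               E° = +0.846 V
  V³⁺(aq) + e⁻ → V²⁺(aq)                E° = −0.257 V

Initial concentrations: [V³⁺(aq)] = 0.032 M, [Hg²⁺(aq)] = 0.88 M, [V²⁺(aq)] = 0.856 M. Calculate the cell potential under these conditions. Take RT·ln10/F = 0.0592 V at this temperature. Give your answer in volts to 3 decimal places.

Hg²⁺/Hg is reduced (cathode, E° = +0.846 V) and V³⁺/V²⁺ is oxidized (anode).
E°cell = E°cat − E°an = +0.846 − (−0.257) = +1.103 V; n = 2.
The balanced reaction is Hg²⁺(aq) + 2 V²⁺(aq) → Hg(l) + 2 V³⁺(aq), so Q = [V³⁺(aq)]^2 / ([Hg²⁺(aq)]·[V²⁺(aq)]^2) = 0.00159 and log Q = −2.799.
Applying E = E° − (RT ln10/nF)·log Q gives +1.103 − (0.0592/2)(−2.799) = +1.186 V.

+1.186 V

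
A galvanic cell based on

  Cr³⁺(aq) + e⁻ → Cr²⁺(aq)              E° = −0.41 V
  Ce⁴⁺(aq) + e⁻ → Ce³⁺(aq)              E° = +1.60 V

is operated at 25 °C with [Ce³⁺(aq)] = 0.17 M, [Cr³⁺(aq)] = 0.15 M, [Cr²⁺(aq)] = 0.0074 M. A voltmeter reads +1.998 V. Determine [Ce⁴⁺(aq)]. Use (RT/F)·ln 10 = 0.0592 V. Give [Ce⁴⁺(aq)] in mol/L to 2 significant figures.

2.2 M

With Ce⁴⁺/Ce³⁺ at the cathode and Cr³⁺/Cr²⁺ at the anode, E°cell = +1.60 − (−0.41) = +2.01 V (n = 1).
From the Nernst equation, log Q = n(E° − E)/0.0592 = 1·(+2.01 − (+1.998))/0.0592 = 0.203.
Balancing electrons gives Ce⁴⁺(aq) + Cr²⁺(aq) → Ce³⁺(aq) + Cr³⁺(aq); thus Q = ([Ce³⁺(aq)]·[Cr³⁺(aq)]) / ([Ce⁴⁺(aq)]·[Cr²⁺(aq)]).
Substituting the known concentrations and solving, log [Ce⁴⁺(aq)] = 0.334 and [Ce⁴⁺(aq)] = 2.2 M.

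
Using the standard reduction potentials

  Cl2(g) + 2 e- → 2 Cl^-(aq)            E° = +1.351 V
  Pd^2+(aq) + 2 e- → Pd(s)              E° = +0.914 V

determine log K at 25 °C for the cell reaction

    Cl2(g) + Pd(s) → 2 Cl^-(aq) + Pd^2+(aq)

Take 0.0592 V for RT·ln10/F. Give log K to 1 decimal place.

log K = 14.8

The Cl₂/Cl⁻ couple is reduced (cathode); E°cell = +1.351 − (+0.914) = +0.437 V with n = 2.
At equilibrium E = 0, so log K = nE°cell / 0.0592 = (2)(+0.437) / 0.0592 = 14.8.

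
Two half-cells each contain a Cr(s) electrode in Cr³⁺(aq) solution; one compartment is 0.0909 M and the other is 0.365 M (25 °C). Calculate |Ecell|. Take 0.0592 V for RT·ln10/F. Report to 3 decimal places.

For a concentration cell E°cell = 0, since both electrodes use the same couple.
The compartment with the higher Cr³⁺(aq) concentration (0.365 M) acts as the cathode; ions are reduced there and produced at the dilute (0.0909 M) anode.
With n = 3, Ecell = −(0.0592/3)·log([dilute]/[conc]) = −(0.0592/3)·log(0.0909/0.365) = +0.012 V.

0.012 V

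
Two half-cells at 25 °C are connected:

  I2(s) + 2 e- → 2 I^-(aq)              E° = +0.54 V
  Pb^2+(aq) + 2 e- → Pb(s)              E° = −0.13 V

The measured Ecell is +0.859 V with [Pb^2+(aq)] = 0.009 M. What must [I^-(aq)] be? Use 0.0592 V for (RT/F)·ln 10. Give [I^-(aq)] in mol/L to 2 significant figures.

0.0068 M

I₂/I⁻ is the cathode (higher E°); E°cell = +0.54 − (−0.13) = +0.67 V with n = 2.
From the Nernst equation, log Q = n(E° − E)/0.0592 = 2·(+0.67 − (+0.859))/0.0592 = −6.385.
For I2(s) + Pb(s) → 2 I^-(aq) + Pb^2+(aq), the reaction quotient is Q = [I^-(aq)]^2·[Pb^2+(aq)].
Solving for the unknown gives log [I^-(aq)] = −2.170, so [I^-(aq)] ≈ 0.0068 M.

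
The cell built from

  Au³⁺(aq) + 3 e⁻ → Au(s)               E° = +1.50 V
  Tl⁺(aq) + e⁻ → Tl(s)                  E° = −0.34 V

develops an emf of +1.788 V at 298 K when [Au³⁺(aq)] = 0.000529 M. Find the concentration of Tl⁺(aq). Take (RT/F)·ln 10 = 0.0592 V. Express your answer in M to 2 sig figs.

The Au³⁺/Au couple has the larger reduction potential, so it is the cathode: E°cell = +1.50 − (−0.34) = +1.84 V and n = 3.
From the Nernst equation, log Q = n(E° − E)/0.0592 = 3·(+1.84 − (+1.788))/0.0592 = 2.635.
The balanced reaction is Au³⁺(aq) + 3 Tl(s) → Au(s) + 3 Tl⁺(aq), so Q = [Tl⁺(aq)]^3 / [Au³⁺(aq)].
Solving for the unknown gives log [Tl⁺(aq)] = −0.214, so [Tl⁺(aq)] ≈ 0.61 M.

0.61 M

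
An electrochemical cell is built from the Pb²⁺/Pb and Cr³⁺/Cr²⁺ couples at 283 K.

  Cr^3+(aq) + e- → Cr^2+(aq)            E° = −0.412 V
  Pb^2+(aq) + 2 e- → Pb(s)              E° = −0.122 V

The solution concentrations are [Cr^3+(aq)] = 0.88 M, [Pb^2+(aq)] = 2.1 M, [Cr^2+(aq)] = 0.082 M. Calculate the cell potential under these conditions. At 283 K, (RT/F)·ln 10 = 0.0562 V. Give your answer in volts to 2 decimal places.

The Pb²⁺/Pb couple has the more positive E°, so it is the cathode; Cr³⁺/Cr²⁺ is the anode.
The standard potential is −0.122 − (−0.412) = +0.290 V and the balanced reaction transfers n = 2 electrons.
The balanced reaction is Pb^2+(aq) + 2 Cr^2+(aq) → Pb(s) + 2 Cr^3+(aq), so Q = [Cr^3+(aq)]^2 / ([Pb^2+(aq)]·[Cr^2+(aq)]^2) = 54.8 and log Q = 1.739.
By the Nernst equation, E = +0.290 − (0.0562/2)·(1.739) = +0.24 V.

+0.24 V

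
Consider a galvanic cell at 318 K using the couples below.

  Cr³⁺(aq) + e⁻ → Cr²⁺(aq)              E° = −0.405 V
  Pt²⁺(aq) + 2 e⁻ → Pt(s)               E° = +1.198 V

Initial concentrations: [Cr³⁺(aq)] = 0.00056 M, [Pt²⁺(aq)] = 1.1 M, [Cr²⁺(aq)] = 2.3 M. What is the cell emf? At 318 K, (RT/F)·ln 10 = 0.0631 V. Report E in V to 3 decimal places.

Since E°(Pt²⁺/Pt) > E°(Cr³⁺/Cr²⁺), Pt²⁺/Pt serves as the cathode.
The standard potential is +1.198 − (−0.405) = +1.603 V and the balanced reaction transfers n = 2 electrons.
For the overall reaction Pt²⁺(aq) + 2 Cr²⁺(aq) → Pt(s) + 2 Cr³⁺(aq), Q = [Cr³⁺(aq)]^2 / ([Pt²⁺(aq)]·[Cr²⁺(aq)]^2) = 5.39×10^−8, giving log Q = −7.268.
E = E° − (0.0631/n)·log Q = +1.603 − (0.0631/2)(−7.268) = +1.832 V.

+1.832 V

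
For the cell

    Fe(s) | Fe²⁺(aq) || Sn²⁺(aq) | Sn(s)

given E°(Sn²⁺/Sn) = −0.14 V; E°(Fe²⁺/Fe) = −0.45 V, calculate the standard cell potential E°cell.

By convention the left-hand electrode in cell notation is the anode (oxidation) and the right-hand electrode is the cathode (reduction).
E°cell = E°(right) − E°(left) = −0.14 − (−0.45) = +0.31 V.

+0.31 V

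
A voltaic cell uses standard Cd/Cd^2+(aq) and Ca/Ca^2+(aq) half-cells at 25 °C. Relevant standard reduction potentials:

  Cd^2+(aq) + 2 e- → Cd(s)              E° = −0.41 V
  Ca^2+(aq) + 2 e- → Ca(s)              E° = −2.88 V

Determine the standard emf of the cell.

+2.47 V

The Cd²⁺/Cd couple has the higher E°, so Cd ion is reduced (cathode) and Ca is oxidized (anode).
E°cell = E°(cathode) − E°(anode) = −0.41 − (−2.88) = +2.47 V.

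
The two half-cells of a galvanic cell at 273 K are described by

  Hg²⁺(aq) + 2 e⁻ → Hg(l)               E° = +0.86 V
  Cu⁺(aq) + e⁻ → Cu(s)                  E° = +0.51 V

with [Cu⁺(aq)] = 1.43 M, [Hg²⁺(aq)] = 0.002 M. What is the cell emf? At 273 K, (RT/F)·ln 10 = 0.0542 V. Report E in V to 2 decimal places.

The Hg²⁺/Hg couple has the more positive E°, so it is the cathode; Cu⁺/Cu is the anode.
The standard potential is +0.86 − (+0.51) = +0.35 V and the balanced reaction transfers n = 2 electrons.
Balancing gives Hg²⁺(aq) + 2 Cu(s) → Hg(l) + 2 Cu⁺(aq); hence Q = [Cu⁺(aq)]^2 / [Hg²⁺(aq)] = 1.02×10^3 (log Q = 3.010).
E = E° − (0.0542/n)·log Q = +0.35 − (0.0542/2)(3.010) = +0.27 V.

+0.27 V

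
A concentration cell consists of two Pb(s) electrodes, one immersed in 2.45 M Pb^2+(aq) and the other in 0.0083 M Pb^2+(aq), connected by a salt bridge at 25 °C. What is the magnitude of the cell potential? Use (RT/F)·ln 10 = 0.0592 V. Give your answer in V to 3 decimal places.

0.073 V

For a concentration cell E°cell = 0, since both electrodes use the same couple.
The compartment with the higher Pb^2+(aq) concentration (2.45 M) acts as the cathode; ions are reduced there and produced at the dilute (0.0083 M) anode.
With n = 2, Ecell = −(0.0592/2)·log([dilute]/[conc]) = −(0.0592/2)·log(0.0083/2.45) = +0.073 V.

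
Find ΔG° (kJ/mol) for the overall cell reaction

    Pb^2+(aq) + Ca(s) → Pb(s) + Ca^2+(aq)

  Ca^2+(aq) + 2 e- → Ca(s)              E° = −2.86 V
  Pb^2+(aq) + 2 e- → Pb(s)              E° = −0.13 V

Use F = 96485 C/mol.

−527 kJ/mol

In the reaction as written Pb^2+(aq) is reduced, so the Pb²⁺/Pb couple is the cathode and Ca²⁺/Ca is the anode.
E°cell = −0.13 − (−2.86) = +2.73 V; balancing electrons gives n = 2.
ΔG° = −nFE°cell = −(2)(96485)(+2.73) J/mol = −527 kJ/mol.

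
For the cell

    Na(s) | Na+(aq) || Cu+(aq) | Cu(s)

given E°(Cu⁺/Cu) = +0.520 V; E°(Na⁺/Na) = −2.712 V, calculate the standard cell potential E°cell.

By convention the left-hand electrode in cell notation is the anode (oxidation) and the right-hand electrode is the cathode (reduction).
E°cell = E°(right) − E°(left) = +0.520 − (−2.712) = +3.232 V.

+3.232 V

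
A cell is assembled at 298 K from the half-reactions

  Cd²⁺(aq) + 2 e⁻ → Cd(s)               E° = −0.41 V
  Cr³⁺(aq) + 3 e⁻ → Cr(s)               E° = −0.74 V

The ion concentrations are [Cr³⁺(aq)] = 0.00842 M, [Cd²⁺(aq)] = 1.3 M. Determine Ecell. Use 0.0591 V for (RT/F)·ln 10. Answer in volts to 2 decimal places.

+0.37 V

The Cd²⁺/Cd couple has the more positive E°, so it is the cathode; Cr³⁺/Cr is the anode.
The standard potential is −0.41 − (−0.74) = +0.33 V and the balanced reaction transfers n = 6 electrons.
Balancing gives 3 Cd²⁺(aq) + 2 Cr(s) → 3 Cd(s) + 2 Cr³⁺(aq); hence Q = [Cr³⁺(aq)]^2 / [Cd²⁺(aq)]^3 = 3.23×10^−5 (log Q = −4.491).
Applying E = E° − (RT ln10/nF)·log Q gives +0.33 − (0.0591/6)(−4.491) = +0.37 V.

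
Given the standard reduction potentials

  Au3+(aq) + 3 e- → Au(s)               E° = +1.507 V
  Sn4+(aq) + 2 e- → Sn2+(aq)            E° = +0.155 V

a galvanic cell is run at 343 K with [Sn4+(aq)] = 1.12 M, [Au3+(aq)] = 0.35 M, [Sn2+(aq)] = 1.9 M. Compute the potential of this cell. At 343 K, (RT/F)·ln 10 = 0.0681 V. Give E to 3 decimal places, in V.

Au³⁺/Au is reduced (cathode, E° = +1.507 V) and Sn⁴⁺/Sn²⁺ is oxidized (anode).
The standard potential is +1.507 − (+0.155) = +1.352 V and the balanced reaction transfers n = 6 electrons.
Balancing gives 2 Au3+(aq) + 3 Sn2+(aq) → 2 Au(s) + 3 Sn4+(aq); hence Q = [Sn4+(aq)]^3 / ([Au3+(aq)]^2·[Sn2+(aq)]^3) = 1.67 (log Q = 0.223).
E = E° − (0.0681/n)·log Q = +1.352 − (0.0681/6)(0.223) = +1.349 V.

+1.349 V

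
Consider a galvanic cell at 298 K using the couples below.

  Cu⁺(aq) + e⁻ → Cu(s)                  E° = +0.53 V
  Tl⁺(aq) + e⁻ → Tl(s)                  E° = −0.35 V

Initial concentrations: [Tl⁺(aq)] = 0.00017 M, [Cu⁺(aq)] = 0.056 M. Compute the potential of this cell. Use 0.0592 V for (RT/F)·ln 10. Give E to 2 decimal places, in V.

Since E°(Cu⁺/Cu) > E°(Tl⁺/Tl), Cu⁺/Cu serves as the cathode.
E°cell = +0.53 − (−0.35) = +0.88 V, with n = 1 electron transferred.
The balanced reaction is Cu⁺(aq) + Tl(s) → Cu(s) + Tl⁺(aq), so Q = [Tl⁺(aq)] / [Cu⁺(aq)] = 0.00304 and log Q = −2.518.
E = E° − (0.0592/n)·log Q = +0.88 − (0.0592/1)(−2.518) = +1.03 V.

+1.03 V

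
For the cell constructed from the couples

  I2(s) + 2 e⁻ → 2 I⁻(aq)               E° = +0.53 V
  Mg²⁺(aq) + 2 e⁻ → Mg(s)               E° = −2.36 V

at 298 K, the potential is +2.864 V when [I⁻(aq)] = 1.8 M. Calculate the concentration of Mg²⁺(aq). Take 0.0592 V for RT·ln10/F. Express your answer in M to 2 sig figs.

2.3 M

The I₂/I⁻ couple has the larger reduction potential, so it is the cathode: E°cell = +0.53 − (−2.36) = +2.89 V and n = 2.
From the Nernst equation, log Q = n(E° − E)/0.0592 = 2·(+2.89 − (+2.864))/0.0592 = 0.878.
The balanced reaction is I2(s) + Mg(s) → 2 I⁻(aq) + Mg²⁺(aq), so Q = [I⁻(aq)]^2·[Mg²⁺(aq)].
Substituting the known concentrations and solving, log [Mg²⁺(aq)] = 0.367 and [Mg²⁺(aq)] = 2.3 M.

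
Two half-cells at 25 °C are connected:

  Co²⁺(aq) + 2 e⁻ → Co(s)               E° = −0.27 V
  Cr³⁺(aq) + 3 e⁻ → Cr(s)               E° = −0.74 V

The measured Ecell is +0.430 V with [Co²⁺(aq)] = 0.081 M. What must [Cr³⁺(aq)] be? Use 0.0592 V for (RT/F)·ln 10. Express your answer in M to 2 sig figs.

The Co²⁺/Co couple has the larger reduction potential, so it is the cathode: E°cell = −0.27 − (−0.74) = +0.47 V and n = 6.
Since E = E° − (0.0592/n)·log Q, log Q = n(E° − E)/0.0592 = 4.054.
Balancing electrons gives 3 Co²⁺(aq) + 2 Cr(s) → 3 Co(s) + 2 Cr³⁺(aq); thus Q = [Cr³⁺(aq)]^2 / [Co²⁺(aq)]^3.
Substituting the known concentrations and solving, log [Cr³⁺(aq)] = 0.390 and [Cr³⁺(aq)] = 2.5 M.

2.5 M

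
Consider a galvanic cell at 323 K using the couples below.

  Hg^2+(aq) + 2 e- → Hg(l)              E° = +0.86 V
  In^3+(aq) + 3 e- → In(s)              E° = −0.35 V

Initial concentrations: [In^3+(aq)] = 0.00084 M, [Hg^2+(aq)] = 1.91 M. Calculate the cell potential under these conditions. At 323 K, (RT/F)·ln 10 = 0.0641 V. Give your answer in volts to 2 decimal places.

+1.28 V

Hg²⁺/Hg is reduced (cathode, E° = +0.86 V) and In³⁺/In is oxidized (anode).
E°cell = E°cat − E°an = +0.86 − (−0.35) = +1.21 V; n = 6.
The balanced reaction is 3 Hg^2+(aq) + 2 In(s) → 3 Hg(l) + 2 In^3+(aq), so Q = [In^3+(aq)]^2 / [Hg^2+(aq)]^3 = 1.01×10^−7 and log Q = −6.995.
By the Nernst equation, E = +1.21 − (0.0641/6)·(−6.995) = +1.28 V.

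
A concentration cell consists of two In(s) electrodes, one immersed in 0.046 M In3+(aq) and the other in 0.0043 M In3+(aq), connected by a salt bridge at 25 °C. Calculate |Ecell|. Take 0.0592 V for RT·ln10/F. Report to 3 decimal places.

0.020 V

For a concentration cell E°cell = 0, since both electrodes use the same couple.
The compartment with the higher In3+(aq) concentration (0.046 M) acts as the cathode; ions are reduced there and produced at the dilute (0.0043 M) anode.
With n = 3, Ecell = −(0.0592/3)·log([dilute]/[conc]) = −(0.0592/3)·log(0.0043/0.046) = +0.020 V.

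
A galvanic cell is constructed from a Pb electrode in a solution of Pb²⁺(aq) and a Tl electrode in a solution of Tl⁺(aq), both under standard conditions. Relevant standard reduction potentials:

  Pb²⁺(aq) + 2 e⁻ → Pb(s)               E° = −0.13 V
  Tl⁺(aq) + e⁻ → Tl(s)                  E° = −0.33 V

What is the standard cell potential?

+0.20 V

Of the two couples in this cell, the one with the more positive reduction potential is reduced at the cathode: here that is Pb²⁺/Pb (−0.13 V); Tl⁺/Tl (−0.33 V) is the anode.
E°cell = E°(cathode) − E°(anode) = −0.13 − (−0.33) = +0.20 V.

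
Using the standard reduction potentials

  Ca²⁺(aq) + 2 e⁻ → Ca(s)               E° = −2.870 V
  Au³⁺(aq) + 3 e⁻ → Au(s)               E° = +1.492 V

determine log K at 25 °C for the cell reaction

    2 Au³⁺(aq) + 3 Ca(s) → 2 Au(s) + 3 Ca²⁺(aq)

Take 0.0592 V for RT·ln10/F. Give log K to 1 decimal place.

The Au³⁺/Au couple is reduced (cathode); E°cell = +1.492 − (−2.870) = +4.362 V with n = 6.
At equilibrium E = 0, so log K = nE°cell / 0.0592 = (6)(+4.362) / 0.0592 = 442.1.

log K = 442.1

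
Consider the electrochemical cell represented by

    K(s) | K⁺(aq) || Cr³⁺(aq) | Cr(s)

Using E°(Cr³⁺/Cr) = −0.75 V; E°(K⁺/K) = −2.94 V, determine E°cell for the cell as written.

+2.19 V

By convention the left-hand electrode in cell notation is the anode (oxidation) and the right-hand electrode is the cathode (reduction).
E°cell = E°(right) − E°(left) = −0.75 − (−2.94) = +2.19 V.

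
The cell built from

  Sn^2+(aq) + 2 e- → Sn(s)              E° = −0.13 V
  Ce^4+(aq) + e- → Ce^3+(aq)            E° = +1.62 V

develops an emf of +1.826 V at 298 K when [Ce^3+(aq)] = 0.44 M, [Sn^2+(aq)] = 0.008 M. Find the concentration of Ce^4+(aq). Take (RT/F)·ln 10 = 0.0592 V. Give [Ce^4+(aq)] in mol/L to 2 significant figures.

Ce⁴⁺/Ce³⁺ is the cathode (higher E°); E°cell = +1.62 − (−0.13) = +1.75 V with n = 2.
Since E = E° − (0.0592/n)·log Q, log Q = n(E° − E)/0.0592 = −2.568.
For 2 Ce^4+(aq) + Sn(s) → 2 Ce^3+(aq) + Sn^2+(aq), the reaction quotient is Q = ([Ce^3+(aq)]^2·[Sn^2+(aq)]) / [Ce^4+(aq)]^2.
Solving for the unknown gives log [Ce^4+(aq)] = −0.121, so [Ce^4+(aq)] ≈ 0.76 M.

0.76 M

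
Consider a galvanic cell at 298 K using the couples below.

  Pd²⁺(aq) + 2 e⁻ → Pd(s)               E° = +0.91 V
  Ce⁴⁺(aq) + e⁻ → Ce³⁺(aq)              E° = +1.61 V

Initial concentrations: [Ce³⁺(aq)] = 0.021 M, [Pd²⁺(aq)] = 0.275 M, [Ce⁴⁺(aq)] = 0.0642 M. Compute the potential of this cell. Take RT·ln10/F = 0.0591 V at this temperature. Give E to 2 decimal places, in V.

+0.75 V

The Ce⁴⁺/Ce³⁺ couple has the more positive E°, so it is the cathode; Pd²⁺/Pd is the anode.
E°cell = E°cat − E°an = +1.61 − (+0.91) = +0.70 V; n = 2.
Balancing gives 2 Ce⁴⁺(aq) + Pd(s) → 2 Ce³⁺(aq) + Pd²⁺(aq); hence Q = ([Ce³⁺(aq)]^2·[Pd²⁺(aq)]) / [Ce⁴⁺(aq)]^2 = 0.0294 (log Q = −1.531).
Applying E = E° − (RT ln10/nF)·log Q gives +0.70 − (0.0591/2)(−1.531) = +0.75 V.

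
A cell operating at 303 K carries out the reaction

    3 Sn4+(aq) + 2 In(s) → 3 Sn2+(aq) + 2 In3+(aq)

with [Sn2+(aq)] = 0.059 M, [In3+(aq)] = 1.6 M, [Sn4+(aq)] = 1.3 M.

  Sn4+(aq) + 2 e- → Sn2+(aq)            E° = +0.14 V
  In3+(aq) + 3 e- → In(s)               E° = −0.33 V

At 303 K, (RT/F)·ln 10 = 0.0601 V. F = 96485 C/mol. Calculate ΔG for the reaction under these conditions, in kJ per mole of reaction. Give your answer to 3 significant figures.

−293 kJ/mol

E°cell = +0.14 − (−0.33) = +0.47 V; the balanced reaction transfers n = 6 electrons.
Q = ([Sn2+(aq)]^3·[In3+(aq)]^2) / [Sn4+(aq)]^3 = 0.000239, so log Q = −3.621 and E = +0.47 − (0.0601/6)(−3.621) = +0.5063 V.
ΔG = −nFE = −(6)(96485)(+0.5063) J/mol = −293 kJ/mol.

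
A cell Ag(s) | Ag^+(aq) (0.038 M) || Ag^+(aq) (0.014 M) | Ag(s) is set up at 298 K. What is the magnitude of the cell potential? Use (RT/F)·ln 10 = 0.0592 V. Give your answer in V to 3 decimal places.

0.026 V

For a concentration cell E°cell = 0, since both electrodes use the same couple.
The compartment with the higher Ag^+(aq) concentration (0.038 M) acts as the cathode; ions are reduced there and produced at the dilute (0.014 M) anode.
With n = 1, Ecell = −(0.0592/1)·log([dilute]/[conc]) = −(0.0592/1)·log(0.014/0.038) = +0.026 V.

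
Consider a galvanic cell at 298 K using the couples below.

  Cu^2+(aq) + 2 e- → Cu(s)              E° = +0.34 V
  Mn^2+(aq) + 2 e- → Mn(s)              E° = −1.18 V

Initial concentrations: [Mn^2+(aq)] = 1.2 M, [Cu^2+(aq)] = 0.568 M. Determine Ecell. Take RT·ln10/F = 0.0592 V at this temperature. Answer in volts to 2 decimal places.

+1.51 V

Since E°(Cu²⁺/Cu) > E°(Mn²⁺/Mn), Cu²⁺/Cu serves as the cathode.
The standard potential is +0.34 − (−1.18) = +1.52 V and the balanced reaction transfers n = 2 electrons.
The balanced reaction is Cu^2+(aq) + Mn(s) → Cu(s) + Mn^2+(aq), so Q = [Mn^2+(aq)] / [Cu^2+(aq)] = 2.11 and log Q = 0.325.
E = E° − (0.0592/n)·log Q = +1.52 − (0.0592/2)(0.325) = +1.51 V.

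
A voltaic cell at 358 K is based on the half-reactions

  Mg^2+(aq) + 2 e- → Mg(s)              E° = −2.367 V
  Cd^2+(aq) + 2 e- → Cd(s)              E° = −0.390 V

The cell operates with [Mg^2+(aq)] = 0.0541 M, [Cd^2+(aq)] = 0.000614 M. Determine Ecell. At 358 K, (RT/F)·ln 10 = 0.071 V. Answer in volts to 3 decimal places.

+1.908 V

The Cd²⁺/Cd couple has the more positive E°, so it is the cathode; Mg²⁺/Mg is the anode.
E°cell = −0.390 − (−2.367) = +1.977 V, with n = 2 electrons transferred.
For the overall reaction Cd^2+(aq) + Mg(s) → Cd(s) + Mg^2+(aq), Q = [Mg^2+(aq)] / [Cd^2+(aq)] = 88.1, giving log Q = 1.945.
Applying E = E° − (RT ln10/nF)·log Q gives +1.977 − (0.071/2)(1.945) = +1.908 V.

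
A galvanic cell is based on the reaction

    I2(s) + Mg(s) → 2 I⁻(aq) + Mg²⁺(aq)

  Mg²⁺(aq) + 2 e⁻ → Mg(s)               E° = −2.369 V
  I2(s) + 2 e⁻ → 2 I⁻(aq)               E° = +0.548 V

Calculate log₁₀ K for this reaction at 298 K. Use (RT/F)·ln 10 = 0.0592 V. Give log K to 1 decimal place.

The I₂/I⁻ couple is reduced (cathode); E°cell = +0.548 − (−2.369) = +2.917 V with n = 2.
At equilibrium E = 0, so log K = nE°cell / 0.0592 = (2)(+2.917) / 0.0592 = 98.5.

log K = 98.5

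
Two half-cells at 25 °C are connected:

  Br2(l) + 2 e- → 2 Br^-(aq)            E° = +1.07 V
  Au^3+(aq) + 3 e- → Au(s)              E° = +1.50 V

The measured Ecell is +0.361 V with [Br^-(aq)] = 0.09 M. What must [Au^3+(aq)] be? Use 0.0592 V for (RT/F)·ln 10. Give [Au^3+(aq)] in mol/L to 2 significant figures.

0.44 M

With Au³⁺/Au at the cathode and Br₂/Br⁻ at the anode, E°cell = +1.50 − (+1.07) = +0.43 V (n = 6).
Since E = E° − (0.0592/n)·log Q, log Q = n(E° − E)/0.0592 = 6.993.
The balanced reaction is 2 Au^3+(aq) + 6 Br^-(aq) → 2 Au(s) + 3 Br2(l), so Q = 1 / ([Au^3+(aq)]^2·[Br^-(aq)]^6).
Solving for the unknown gives log [Au^3+(aq)] = −0.359, so [Au^3+(aq)] ≈ 0.44 M.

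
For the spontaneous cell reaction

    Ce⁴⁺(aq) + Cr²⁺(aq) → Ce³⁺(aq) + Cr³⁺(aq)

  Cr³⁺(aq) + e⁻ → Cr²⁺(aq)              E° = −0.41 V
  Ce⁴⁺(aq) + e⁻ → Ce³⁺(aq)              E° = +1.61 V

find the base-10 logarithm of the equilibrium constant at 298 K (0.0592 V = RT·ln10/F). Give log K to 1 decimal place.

The Ce⁴⁺/Ce³⁺ couple is reduced (cathode); E°cell = +1.61 − (−0.41) = +2.02 V with n = 1.
At equilibrium E = 0, so log K = nE°cell / 0.0592 = (1)(+2.02) / 0.0592 = 34.1.

log K = 34.1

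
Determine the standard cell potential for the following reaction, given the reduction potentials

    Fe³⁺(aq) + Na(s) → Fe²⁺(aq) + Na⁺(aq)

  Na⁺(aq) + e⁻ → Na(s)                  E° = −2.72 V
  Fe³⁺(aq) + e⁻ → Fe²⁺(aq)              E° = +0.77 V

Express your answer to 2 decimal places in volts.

In the reaction as written, Fe³⁺(aq) is reduced (cathode) and Na⁺(aq) is produced by oxidation at the anode.
E°cell = E°(cathode) − E°(anode) = +0.77 − (−2.72) = +3.49 V.
The positive value indicates the reaction is spontaneous as written.

+3.49 V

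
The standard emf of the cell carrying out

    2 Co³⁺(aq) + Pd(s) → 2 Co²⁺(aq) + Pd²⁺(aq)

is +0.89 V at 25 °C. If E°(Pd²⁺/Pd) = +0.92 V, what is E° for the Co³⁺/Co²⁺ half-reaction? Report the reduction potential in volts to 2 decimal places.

In the reaction as written the Co³⁺/Co²⁺ couple is reduced (cathode) and Pd²⁺/Pd is oxidized (anode), so E°cell = E°(Co³⁺/Co²⁺) − E°(Pd²⁺/Pd).
E°(Co³⁺/Co²⁺) = E°cell + E°(anode) = +0.89 + (+0.92) = +1.81 V.

+1.81 V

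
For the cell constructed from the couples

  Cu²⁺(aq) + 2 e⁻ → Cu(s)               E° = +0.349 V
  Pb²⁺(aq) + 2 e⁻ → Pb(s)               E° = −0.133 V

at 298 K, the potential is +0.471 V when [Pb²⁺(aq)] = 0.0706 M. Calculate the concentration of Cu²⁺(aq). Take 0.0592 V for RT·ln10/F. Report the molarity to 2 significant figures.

Cu²⁺/Cu is the cathode (higher E°); E°cell = +0.349 − (−0.133) = +0.482 V with n = 2.
Rearranging E = E° − (0.0592/n)·log Q gives log Q = 2(+0.482 − (+0.471))/0.0592 = 0.372.
Balancing electrons gives Cu²⁺(aq) + Pb(s) → Cu(s) + Pb²⁺(aq); thus Q = [Pb²⁺(aq)] / [Cu²⁺(aq)].
Isolating [Cu²⁺(aq)] in Q = 10^{0.372} yields log [Cu²⁺(aq)] = −1.523, i.e. 0.030 M.

0.030 M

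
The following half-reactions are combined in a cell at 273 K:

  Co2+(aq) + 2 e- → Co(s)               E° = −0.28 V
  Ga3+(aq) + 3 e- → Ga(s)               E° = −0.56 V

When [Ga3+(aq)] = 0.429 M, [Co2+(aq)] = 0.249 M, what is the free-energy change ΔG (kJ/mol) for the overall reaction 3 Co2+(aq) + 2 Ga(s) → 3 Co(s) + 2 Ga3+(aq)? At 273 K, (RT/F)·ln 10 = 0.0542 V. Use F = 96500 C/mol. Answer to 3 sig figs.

−157 kJ/mol

E°cell = −0.28 − (−0.56) = +0.28 V; the balanced reaction transfers n = 6 electrons.
Here Q = [Ga3+(aq)]^2 / [Co2+(aq)]^3 = 11.9 (log Q = 1.076), giving E = +0.28 − (0.0542/6)·(1.076) = +0.2703 V.
Finally ΔG = −nFE = −(6)(96500 C/mol)(+0.2703 V) = −157 kJ/mol.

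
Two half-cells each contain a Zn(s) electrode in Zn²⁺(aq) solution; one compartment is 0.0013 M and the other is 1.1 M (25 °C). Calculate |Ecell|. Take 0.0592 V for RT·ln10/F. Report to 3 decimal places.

For a concentration cell E°cell = 0, since both electrodes use the same couple.
The compartment with the higher Zn²⁺(aq) concentration (1.1 M) acts as the cathode; ions are reduced there and produced at the dilute (0.0013 M) anode.
With n = 2, Ecell = −(0.0592/2)·log([dilute]/[conc]) = −(0.0592/2)·log(0.0013/1.1) = +0.087 V.

0.087 V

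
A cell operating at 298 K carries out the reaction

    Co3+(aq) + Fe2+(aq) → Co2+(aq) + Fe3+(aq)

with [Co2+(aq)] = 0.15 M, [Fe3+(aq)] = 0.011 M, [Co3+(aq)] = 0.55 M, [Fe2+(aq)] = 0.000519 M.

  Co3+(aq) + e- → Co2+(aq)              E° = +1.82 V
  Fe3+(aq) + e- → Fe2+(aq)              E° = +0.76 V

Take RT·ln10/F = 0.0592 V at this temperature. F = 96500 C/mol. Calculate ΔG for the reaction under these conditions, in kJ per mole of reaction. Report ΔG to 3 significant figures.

With Co³⁺/Co²⁺ reduced at the cathode, E°cell = +1.82 − (+0.76) = +1.06 V and n = 1.
Here Q = ([Co2+(aq)]·[Fe3+(aq)]) / ([Co3+(aq)]·[Fe2+(aq)]) = 5.78 (log Q = 0.762), giving E = +1.06 − (0.0592/1)·(0.762) = +1.0149 V.
Then ΔG = −nFE = −1 × 96500 × +1.0149 J/mol = −97.9 kJ/mol.

−97.9 kJ/mol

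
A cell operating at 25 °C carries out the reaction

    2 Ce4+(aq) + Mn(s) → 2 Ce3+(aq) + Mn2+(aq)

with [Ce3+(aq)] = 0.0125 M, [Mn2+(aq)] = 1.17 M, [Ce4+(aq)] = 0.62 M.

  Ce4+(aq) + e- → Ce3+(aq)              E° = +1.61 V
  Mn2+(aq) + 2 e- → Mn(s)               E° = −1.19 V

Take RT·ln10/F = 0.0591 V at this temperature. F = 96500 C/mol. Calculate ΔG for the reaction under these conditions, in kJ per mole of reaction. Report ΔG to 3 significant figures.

−559 kJ/mol

With Ce⁴⁺/Ce³⁺ reduced at the cathode, E°cell = +1.61 − (−1.19) = +2.80 V and n = 2.
Q = ([Ce3+(aq)]^2·[Mn2+(aq)]) / [Ce4+(aq)]^2 = 0.000476, so log Q = −3.323 and E = +2.80 − (0.0591/2)(−3.323) = +2.8982 V.
ΔG = −nFE = −(2)(96500)(+2.8982) J/mol = −559 kJ/mol.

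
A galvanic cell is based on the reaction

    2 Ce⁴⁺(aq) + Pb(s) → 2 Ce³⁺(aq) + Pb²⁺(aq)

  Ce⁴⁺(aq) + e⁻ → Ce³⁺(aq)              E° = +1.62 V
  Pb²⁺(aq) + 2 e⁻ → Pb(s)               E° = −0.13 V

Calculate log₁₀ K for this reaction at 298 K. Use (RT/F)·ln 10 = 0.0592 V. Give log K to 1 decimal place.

log K = 59.1

The Ce⁴⁺/Ce³⁺ couple is reduced (cathode); E°cell = +1.62 − (−0.13) = +1.75 V with n = 2.
At equilibrium E = 0, so log K = nE°cell / 0.0592 = (2)(+1.75) / 0.0592 = 59.1.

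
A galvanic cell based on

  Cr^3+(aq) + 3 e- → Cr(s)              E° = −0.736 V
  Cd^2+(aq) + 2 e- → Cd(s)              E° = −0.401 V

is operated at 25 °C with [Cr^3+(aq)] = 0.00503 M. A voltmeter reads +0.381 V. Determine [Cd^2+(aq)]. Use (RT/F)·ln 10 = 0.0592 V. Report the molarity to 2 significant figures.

The Cd²⁺/Cd couple has the larger reduction potential, so it is the cathode: E°cell = −0.401 − (−0.736) = +0.335 V and n = 6.
Since E = E° − (0.0592/n)·log Q, log Q = n(E° − E)/0.0592 = −4.662.
Balancing electrons gives 3 Cd^2+(aq) + 2 Cr(s) → 3 Cd(s) + 2 Cr^3+(aq); thus Q = [Cr^3+(aq)]^2 / [Cd^2+(aq)]^3.
Substituting the known concentrations and solving, log [Cd^2+(aq)] = 0.022 and [Cd^2+(aq)] = 1.1 M.

1.1 M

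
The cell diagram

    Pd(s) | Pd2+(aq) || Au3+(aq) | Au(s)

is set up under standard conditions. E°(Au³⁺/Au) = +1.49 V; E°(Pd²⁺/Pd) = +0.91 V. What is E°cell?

By convention the left-hand electrode in cell notation is the anode (oxidation) and the right-hand electrode is the cathode (reduction).
E°cell = E°(right) − E°(left) = +1.49 − (+0.91) = +0.58 V.

+0.58 V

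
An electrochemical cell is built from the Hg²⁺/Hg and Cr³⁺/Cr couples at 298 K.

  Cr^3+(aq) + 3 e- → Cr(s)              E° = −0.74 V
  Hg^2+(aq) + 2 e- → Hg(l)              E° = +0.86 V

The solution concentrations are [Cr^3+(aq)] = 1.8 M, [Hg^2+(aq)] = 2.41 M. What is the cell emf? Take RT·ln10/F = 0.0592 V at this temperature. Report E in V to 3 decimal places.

+1.606 V

Since E°(Hg²⁺/Hg) > E°(Cr³⁺/Cr), Hg²⁺/Hg serves as the cathode.
The standard potential is +0.86 − (−0.74) = +1.60 V and the balanced reaction transfers n = 6 electrons.
For the overall reaction 3 Hg^2+(aq) + 2 Cr(s) → 3 Hg(l) + 2 Cr^3+(aq), Q = [Cr^3+(aq)]^2 / [Hg^2+(aq)]^3 = 0.231, giving log Q = −0.636.
Applying E = E° − (RT ln10/nF)·log Q gives +1.60 − (0.0592/6)(−0.636) = +1.606 V.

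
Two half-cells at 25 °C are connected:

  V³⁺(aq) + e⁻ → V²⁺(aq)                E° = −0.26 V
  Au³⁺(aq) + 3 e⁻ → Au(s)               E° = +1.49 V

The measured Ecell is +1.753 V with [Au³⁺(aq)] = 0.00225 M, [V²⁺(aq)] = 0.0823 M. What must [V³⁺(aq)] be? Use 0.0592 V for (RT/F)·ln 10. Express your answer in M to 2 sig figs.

With Au³⁺/Au at the cathode and V³⁺/V²⁺ at the anode, E°cell = +1.49 − (−0.26) = +1.75 V (n = 3).
From the Nernst equation, log Q = n(E° − E)/0.0592 = 3·(+1.75 − (+1.753))/0.0592 = −0.152.
Balancing electrons gives Au³⁺(aq) + 3 V²⁺(aq) → Au(s) + 3 V³⁺(aq); thus Q = [V³⁺(aq)]^3 / ([Au³⁺(aq)]·[V²⁺(aq)]^3).
Solving for the unknown gives log [V³⁺(aq)] = −2.018, so [V³⁺(aq)] ≈ 0.0096 M.

0.0096 M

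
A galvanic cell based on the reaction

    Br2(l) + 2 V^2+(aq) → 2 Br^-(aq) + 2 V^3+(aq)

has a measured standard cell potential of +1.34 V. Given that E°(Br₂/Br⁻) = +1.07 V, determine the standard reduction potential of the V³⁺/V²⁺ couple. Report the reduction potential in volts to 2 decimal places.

In the reaction as written the Br₂/Br⁻ couple is reduced (cathode) and V³⁺/V²⁺ is oxidized (anode), so E°cell = E°(Br₂/Br⁻) − E°(V³⁺/V²⁺).
E°(V³⁺/V²⁺) = E°(cathode) − E°cell = +1.07 − (+1.34) = −0.27 V.

−0.27 V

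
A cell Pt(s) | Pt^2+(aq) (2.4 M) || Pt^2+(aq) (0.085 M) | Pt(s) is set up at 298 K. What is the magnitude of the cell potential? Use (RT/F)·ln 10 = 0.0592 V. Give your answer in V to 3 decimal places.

0.043 V

For a concentration cell E°cell = 0, since both electrodes use the same couple.
The compartment with the higher Pt^2+(aq) concentration (2.4 M) acts as the cathode; ions are reduced there and produced at the dilute (0.085 M) anode.
With n = 2, Ecell = −(0.0592/2)·log([dilute]/[conc]) = −(0.0592/2)·log(0.085/2.4) = +0.043 V.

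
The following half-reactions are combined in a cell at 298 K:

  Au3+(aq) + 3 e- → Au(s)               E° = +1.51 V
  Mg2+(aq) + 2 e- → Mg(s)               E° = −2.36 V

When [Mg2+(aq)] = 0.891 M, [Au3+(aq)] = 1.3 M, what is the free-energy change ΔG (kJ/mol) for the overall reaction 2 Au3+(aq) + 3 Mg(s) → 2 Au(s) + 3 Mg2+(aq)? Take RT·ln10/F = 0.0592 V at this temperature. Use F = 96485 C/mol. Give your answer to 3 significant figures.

With Au³⁺/Au reduced at the cathode, E°cell = +1.51 − (−2.36) = +3.87 V and n = 6.
Q = [Mg2+(aq)]^3 / [Au3+(aq)]^2 = 0.419, so log Q = −0.378 and E = +3.87 − (0.0592/6)(−0.378) = +3.8737 V.
ΔG = −nFE = −(6)(96485)(+3.8737) J/mol = −2240 kJ/mol.

−2240 kJ/mol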